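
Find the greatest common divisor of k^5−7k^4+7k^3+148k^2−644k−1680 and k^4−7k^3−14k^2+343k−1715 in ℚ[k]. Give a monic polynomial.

k^2−7k+35

Euclidean algorithm in ℚ[k]:
  k^5−7k^4+7k^3+148k^2−644k−1680 = (k)(k^4−7k^3−14k^2+343k−1715) + (21k^3−195k^2+1071k−1680)
  k^4−7k^3−14k^2+343k−1715 = ((1/21)k+16/147)(21k^3−195k^2+1071k−1680) + (−(2145/49)k^2+(2145/7)k−10725/7)
  21k^3−195k^2+1071k−1680 = (−(343/715)k+784/715)(−(2145/49)k^2+(2145/7)k−10725/7) + (0)
Last nonzero remainder: −(2145/49)k^2+(2145/7)k−10725/7. Dividing through by −2145/49 gives the monic gcd k^2−7k+35.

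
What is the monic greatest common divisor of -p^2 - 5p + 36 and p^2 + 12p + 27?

Euclidean algorithm in ℚ[p]:
  -p^2 - 5p + 36 = (-1)(p^2 + 12p + 27) + (7p + 63)
  p^2 + 12p + 27 = ((1/7)p + 3/7)(7p + 63) + (0)
Last nonzero remainder: 7p + 63. Dividing through by 7 gives the monic gcd p + 9.

p + 9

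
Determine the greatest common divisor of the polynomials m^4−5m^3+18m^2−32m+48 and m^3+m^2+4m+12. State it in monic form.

m^2−m+6

By polynomial division,
  m^4−5m^3+18m^2−32m+48 = (m−6)(m^3+m^2+4m+12) + (20m^2−20m+120)
  m^3+m^2+4m+12 = ((1/20)m+1/10)(20m^2−20m+120) + (0)
Last nonzero remainder: 20m^2−20m+120. Dividing through by 20 gives the monic gcd m^2−m+6.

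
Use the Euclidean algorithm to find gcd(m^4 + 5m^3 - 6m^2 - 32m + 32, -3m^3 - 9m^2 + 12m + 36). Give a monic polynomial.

Repeated division with remainder:
  m^4 + 5m^3 - 6m^2 - 32m + 32 = (-(1/3)m - 2/3)(-3m^3 - 9m^2 + 12m + 36) + (-8m^2 - 12m + 56)
  -3m^3 - 9m^2 + 12m + 36 = ((3/8)m + 9/16)(-8m^2 - 12m + 56) + (-(9/4)m + 9/2)
  -8m^2 - 12m + 56 = ((32/9)m + 112/9)(-(9/4)m + 9/2) + (0)
Last nonzero remainder: -(9/4)m + 9/2. Dividing through by -9/4 gives the monic gcd m - 2.

m - 2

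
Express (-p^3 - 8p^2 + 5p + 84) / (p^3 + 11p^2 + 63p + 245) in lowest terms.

(-p^2 - p + 12)/(p^2 + 4p + 35)

Euclidean algorithm in ℚ[p]:
  -p^3 - 8p^2 + 5p + 84 = (-1)(p^3 + 11p^2 + 63p + 245) + (3p^2 + 68p + 329)
  p^3 + 11p^2 + 63p + 245 = ((1/3)p - 35/9)(3p^2 + 68p + 329) + ((1960/9)p + 13720/9)
  3p^2 + 68p + 329 = ((27/1960)p + 423/1960)((1960/9)p + 13720/9) + (0)
Last nonzero remainder: (1960/9)p + 13720/9. Dividing through by 1960/9 gives the monic gcd p + 7.
Cancel p + 7 from numerator and denominator to get the reduced form.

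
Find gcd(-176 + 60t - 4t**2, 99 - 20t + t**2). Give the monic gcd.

By polynomial division,
  -4t**2 + 60t - 176 = (-4)(t**2 - 20t + 99) + (-20t + 220)
  t**2 - 20t + 99 = (-(1/20)t + 9/20)(-20t + 220) + (0)
Last nonzero remainder: -20t + 220. Dividing through by -20 gives the monic gcd t - 11.

-11 + t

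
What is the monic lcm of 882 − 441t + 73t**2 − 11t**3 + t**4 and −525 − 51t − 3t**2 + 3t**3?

Euclidean algorithm in ℚ[t]:
  t**4 − 11t**3 + 73t**2 − 441t + 882 = ((1/3)t − 10/3)(3t**3 − 3t**2 − 51t − 525) + (80t**2 − 436t − 868)
  3t**3 − 3t**2 − 51t − 525 = ((3/80)t + 267/1600)(80t**2 − 436t − 868) + ((21723/400)t − 152061/400)
  80t**2 − 436t − 868 = ((32000/21723)t + 49600/21723)((21723/400)t − 152061/400) + (0)
Last nonzero remainder: (21723/400)t − 152061/400. Dividing through by 21723/400 gives the monic gcd t − 7.
Then lcm(f, g) = f·g / gcd(f, g); expanding and making the result monic gives the answer.

22050 − 5733t + 61t**2 − 278t**3 + 32t**4 − 5t**5 + t**6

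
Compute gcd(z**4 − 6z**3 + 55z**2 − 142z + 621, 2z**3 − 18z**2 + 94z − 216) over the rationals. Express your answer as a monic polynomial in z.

z**2 − 5z + 27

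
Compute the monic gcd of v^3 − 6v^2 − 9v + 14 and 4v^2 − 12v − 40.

v + 2

By polynomial division,
  v^3 − 6v^2 − 9v + 14 = ((1/4)v − 3/4)(4v^2 − 12v − 40) + (−8v − 16)
  4v^2 − 12v − 40 = (−(1/2)v + 5/2)(−8v − 16) + (0)
Last nonzero remainder: −8v − 16. Dividing through by −8 gives the monic gcd v + 2.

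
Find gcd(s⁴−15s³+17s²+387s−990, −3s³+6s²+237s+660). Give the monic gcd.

s²−6s−55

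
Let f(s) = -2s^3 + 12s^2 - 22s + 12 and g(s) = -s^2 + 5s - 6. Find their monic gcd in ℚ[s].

s^2 - 5s + 6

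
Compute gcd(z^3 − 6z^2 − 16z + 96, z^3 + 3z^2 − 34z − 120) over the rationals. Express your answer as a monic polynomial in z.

Apply the Euclidean algorithm:
  z^3 − 6z^2 − 16z + 96 = (z^3 + 3z^2 − 34z − 120) + (−9z^2 + 18z + 216)
  z^3 + 3z^2 − 34z − 120 = (−(1/9)z − 5/9)(−9z^2 + 18z + 216) + (0)
Last nonzero remainder: −9z^2 + 18z + 216. Dividing through by −9 gives the monic gcd z^2 − 2z − 24.

z^2 − 2z − 24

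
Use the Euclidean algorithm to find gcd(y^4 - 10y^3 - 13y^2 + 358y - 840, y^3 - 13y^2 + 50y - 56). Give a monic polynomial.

Repeated division with remainder:
  y^4 - 10y^3 - 13y^2 + 358y - 840 = (y + 3)(y^3 - 13y^2 + 50y - 56) + (-24y^2 + 264y - 672)
  y^3 - 13y^2 + 50y - 56 = (-(1/24)y + 1/12)(-24y^2 + 264y - 672) + (0)
Last nonzero remainder: -24y^2 + 264y - 672. Dividing through by -24 gives the monic gcd y^2 - 11y + 28.

y^2 - 11y + 28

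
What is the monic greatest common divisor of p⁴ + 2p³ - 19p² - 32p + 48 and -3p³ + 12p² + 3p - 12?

p² - 5p + 4

Apply the Euclidean algorithm:
  p⁴ + 2p³ - 19p² - 32p + 48 = (-(1/3)p - 2)(-3p³ + 12p² + 3p - 12) + (6p² - 30p + 24)
  -3p³ + 12p² + 3p - 12 = (-(1/2)p - 1/2)(6p² - 30p + 24) + (0)
Last nonzero remainder: 6p² - 30p + 24. Dividing through by 6 gives the monic gcd p² - 5p + 4.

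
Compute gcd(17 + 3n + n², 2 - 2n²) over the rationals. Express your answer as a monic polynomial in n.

1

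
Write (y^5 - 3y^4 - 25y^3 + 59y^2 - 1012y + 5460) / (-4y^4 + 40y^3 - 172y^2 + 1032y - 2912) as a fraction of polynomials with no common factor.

By polynomial division,
  y^5 - 3y^4 - 25y^3 + 59y^2 - 1012y + 5460 = (-(1/4)y - 7/4)(-4y^4 + 40y^3 - 172y^2 + 1032y - 2912) + (2y^3 + 16y^2 + 66y + 364)
  -4y^4 + 40y^3 - 172y^2 + 1032y - 2912 = (-2y + 36)(2y^3 + 16y^2 + 66y + 364) + (-616y^2 - 616y - 16016)
  2y^3 + 16y^2 + 66y + 364 = (-(1/308)y - 1/44)(-616y^2 - 616y - 16016) + (0)
Last nonzero remainder: -616y^2 - 616y - 16016. Dividing through by -616 gives the monic gcd y^2 + y + 26.
Cancel y^2 + y + 26 from numerator and denominator to get the reduced form.

(-y^3 + 4y^2 + 47y - 210)/(4y^2 - 44y + 112)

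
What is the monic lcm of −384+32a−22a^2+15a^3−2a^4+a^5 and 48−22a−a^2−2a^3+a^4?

768−448a+76a^2−52a^3+19a^4−4a^5+a^6

Apply the Euclidean algorithm:
  a^5−2a^4+15a^3−22a^2+32a−384 = (a)(a^4−2a^3−a^2−22a+48) + (16a^3−16a−384)
  a^4−2a^3−a^2−22a+48 = ((1/16)a−1/8)(16a^3−16a−384) + (0)
Last nonzero remainder: 16a^3−16a−384. Dividing through by 16 gives the monic gcd a^3−a−24.
Then lcm(f, g) = f·g / gcd(f, g); expanding and making the result monic gives the answer.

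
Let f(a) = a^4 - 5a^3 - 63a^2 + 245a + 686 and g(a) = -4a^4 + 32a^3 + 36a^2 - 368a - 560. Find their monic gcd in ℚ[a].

By polynomial division,
  a^4 - 5a^3 - 63a^2 + 245a + 686 = (-1/4)(-4a^4 + 32a^3 + 36a^2 - 368a - 560) + (3a^3 - 54a^2 + 153a + 546)
  -4a^4 + 32a^3 + 36a^2 - 368a - 560 = (-(4/3)a - 40/3)(3a^3 - 54a^2 + 153a + 546) + (-480a^2 + 2400a + 6720)
  3a^3 - 54a^2 + 153a + 546 = (-(1/160)a + 13/160)(-480a^2 + 2400a + 6720) + (0)
Last nonzero remainder: -480a^2 + 2400a + 6720. Dividing through by -480 gives the monic gcd a^2 - 5a - 14.

a^2 - 5a - 14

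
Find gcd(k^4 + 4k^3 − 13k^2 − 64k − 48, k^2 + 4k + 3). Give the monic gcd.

Euclidean algorithm in ℚ[k]:
  k^4 + 4k^3 − 13k^2 − 64k − 48 = (k^2 − 16)(k^2 + 4k + 3) + (0)
The last nonzero remainder k^2 + 4k + 3 is already monic.

k^2 + 4k + 3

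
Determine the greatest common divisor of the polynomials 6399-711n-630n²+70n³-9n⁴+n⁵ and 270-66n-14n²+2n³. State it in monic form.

27-12n+n²

Euclidean algorithm in ℚ[n]:
  n⁵-9n⁴+70n³-630n²-711n+6399 = ((1/2)n²-n+89/2)(2n³-14n²-66n+270) + (-208n²+2496n-5616)
  2n³-14n²-66n+270 = (-(1/104)n-5/104)(-208n²+2496n-5616) + (0)
Last nonzero remainder: -208n²+2496n-5616. Dividing through by -208 gives the monic gcd n²-12n+27.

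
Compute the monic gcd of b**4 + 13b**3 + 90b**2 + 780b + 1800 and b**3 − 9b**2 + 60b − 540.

Euclidean algorithm in ℚ[b]:
  b**4 + 13b**3 + 90b**2 + 780b + 1800 = (b + 22)(b**3 − 9b**2 + 60b − 540) + (228b**2 + 13680)
  b**3 − 9b**2 + 60b − 540 = ((1/228)b − 3/76)(228b**2 + 13680) + (0)
Last nonzero remainder: 228b**2 + 13680. Dividing through by 228 gives the monic gcd b**2 + 60.

b**2 + 60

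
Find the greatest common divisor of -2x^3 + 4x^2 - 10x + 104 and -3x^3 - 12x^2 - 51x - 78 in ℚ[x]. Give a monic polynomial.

By polynomial division,
  -2x^3 + 4x^2 - 10x + 104 = (2/3)(-3x^3 - 12x^2 - 51x - 78) + (12x^2 + 24x + 156)
  -3x^3 - 12x^2 - 51x - 78 = (-(1/4)x - 1/2)(12x^2 + 24x + 156) + (0)
Last nonzero remainder: 12x^2 + 24x + 156. Dividing through by 12 gives the monic gcd x^2 + 2x + 13.

x^2 + 2x + 13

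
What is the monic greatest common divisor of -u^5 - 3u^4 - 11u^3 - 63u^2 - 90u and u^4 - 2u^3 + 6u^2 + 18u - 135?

u^3 + u^2 + 9u + 45

Euclidean algorithm in ℚ[u]:
  -u^5 - 3u^4 - 11u^3 - 63u^2 - 90u = (-u - 5)(u^4 - 2u^3 + 6u^2 + 18u - 135) + (-15u^3 - 15u^2 - 135u - 675)
  u^4 - 2u^3 + 6u^2 + 18u - 135 = (-(1/15)u + 1/5)(-15u^3 - 15u^2 - 135u - 675) + (0)
Last nonzero remainder: -15u^3 - 15u^2 - 135u - 675. Dividing through by -15 gives the monic gcd u^3 + u^2 + 9u + 45.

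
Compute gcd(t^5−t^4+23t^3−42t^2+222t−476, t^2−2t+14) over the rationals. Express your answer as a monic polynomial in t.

Euclidean algorithm in ℚ[t]:
  t^5−t^4+23t^3−42t^2+222t−476 = (t^3+t^2+11t−34)(t^2−2t+14) + (0)
The last nonzero remainder t^2−2t+14 is already monic.

t^2−2t+14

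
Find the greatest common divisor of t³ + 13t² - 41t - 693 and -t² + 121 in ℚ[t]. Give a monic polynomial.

t + 11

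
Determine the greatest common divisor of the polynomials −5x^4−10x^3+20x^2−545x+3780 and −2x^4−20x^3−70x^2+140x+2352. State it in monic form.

Euclidean algorithm in ℚ[x]:
  −5x^4−10x^3+20x^2−545x+3780 = (5/2)(−2x^4−20x^3−70x^2+140x+2352) + (40x^3+195x^2−895x−2100)
  −2x^4−20x^3−70x^2+140x+2352 = (−(1/20)x−41/160)(40x^3+195x^2−895x−2100) + (−(2073/32)x^2−(6219/32)x+14511/8)
  40x^3+195x^2−895x−2100 = (−(1280/2073)x−800/691)(−(2073/32)x^2−(6219/32)x+14511/8) + (0)
Last nonzero remainder: −(2073/32)x^2−(6219/32)x+14511/8. Dividing through by −2073/32 gives the monic gcd x^2+3x−28.

x^2+3x−28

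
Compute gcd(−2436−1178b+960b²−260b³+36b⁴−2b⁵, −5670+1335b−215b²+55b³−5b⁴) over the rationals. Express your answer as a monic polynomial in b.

42−13b+b²

Repeated division with remainder:
  −2b⁵+36b⁴−260b³+960b²−1178b−2436 = ((2/5)b−14/5)(−5b⁴+55b³−215b²+1335b−5670) + (−20b³−176b²+4828b−18312)
  −5b⁴+55b³−215b²+1335b−5670 = ((1/4)b−99/20)(−20b³−176b²+4828b−18312) + (−(11466/5)b²+(149058/5)b−481572/5)
  −20b³−176b²+4828b−18312 = ((50/5733)b+1090/5733)(−(11466/5)b²+(149058/5)b−481572/5) + (0)
Last nonzero remainder: −(11466/5)b²+(149058/5)b−481572/5. Dividing through by −11466/5 gives the monic gcd b²−13b+42.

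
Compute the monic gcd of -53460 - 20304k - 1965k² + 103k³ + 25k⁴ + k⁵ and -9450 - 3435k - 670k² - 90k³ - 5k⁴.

54 + 15k + k²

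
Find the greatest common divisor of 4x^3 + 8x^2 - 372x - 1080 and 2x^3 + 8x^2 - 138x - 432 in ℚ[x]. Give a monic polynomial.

x^2 + 12x + 27

Repeated division with remainder:
  4x^3 + 8x^2 - 372x - 1080 = (2)(2x^3 + 8x^2 - 138x - 432) + (-8x^2 - 96x - 216)
  2x^3 + 8x^2 - 138x - 432 = (-(1/4)x + 2)(-8x^2 - 96x - 216) + (0)
Last nonzero remainder: -8x^2 - 96x - 216. Dividing through by -8 gives the monic gcd x^2 + 12x + 27.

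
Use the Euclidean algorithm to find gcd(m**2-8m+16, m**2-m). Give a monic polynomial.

1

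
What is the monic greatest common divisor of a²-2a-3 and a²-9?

a-3

Repeated division with remainder:
  a²-2a-3 = (a²-9) + (-2a+6)
  a²-9 = (-(1/2)a-3/2)(-2a+6) + (0)
Last nonzero remainder: -2a+6. Dividing through by -2 gives the monic gcd a-3.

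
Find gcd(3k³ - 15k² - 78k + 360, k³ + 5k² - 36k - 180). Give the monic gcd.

By polynomial division,
  3k³ - 15k² - 78k + 360 = (3)(k³ + 5k² - 36k - 180) + (-30k² + 30k + 900)
  k³ + 5k² - 36k - 180 = (-(1/30)k - 1/5)(-30k² + 30k + 900) + (0)
Last nonzero remainder: -30k² + 30k + 900. Dividing through by -30 gives the monic gcd k² - k - 30.

k² - k - 30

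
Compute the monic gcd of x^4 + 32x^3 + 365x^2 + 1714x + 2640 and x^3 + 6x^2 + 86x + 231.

Euclidean algorithm in ℚ[x]:
  x^4 + 32x^3 + 365x^2 + 1714x + 2640 = (x + 26)(x^3 + 6x^2 + 86x + 231) + (123x^2 - 753x - 3366)
  x^3 + 6x^2 + 86x + 231 = ((1/123)x + 497/5043)(123x^2 - 753x - 3366) + ((315315/1681)x + 945945/1681)
  123x^2 - 753x - 3366 = ((68921/105105)x - 57154/9555)((315315/1681)x + 945945/1681) + (0)
Last nonzero remainder: (315315/1681)x + 945945/1681. Dividing through by 315315/1681 gives the monic gcd x + 3.

x + 3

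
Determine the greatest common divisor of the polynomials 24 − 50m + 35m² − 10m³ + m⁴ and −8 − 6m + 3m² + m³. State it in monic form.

−2 + m

Euclidean algorithm in ℚ[m]:
  m⁴ − 10m³ + 35m² − 50m + 24 = (m − 13)(m³ + 3m² − 6m − 8) + (80m² − 120m − 80)
  m³ + 3m² − 6m − 8 = ((1/80)m + 9/160)(80m² − 120m − 80) + ((7/4)m − 7/2)
  80m² − 120m − 80 = ((320/7)m + 160/7)((7/4)m − 7/2) + (0)
Last nonzero remainder: (7/4)m − 7/2. Dividing through by 7/4 gives the monic gcd m − 2.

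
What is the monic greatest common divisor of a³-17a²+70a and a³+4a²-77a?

a²-7a

Euclidean algorithm in ℚ[a]:
  a³-17a²+70a = (a³+4a²-77a) + (-21a²+147a)
  a³+4a²-77a = (-(1/21)a-11/21)(-21a²+147a) + (0)
Last nonzero remainder: -21a²+147a. Dividing through by -21 gives the monic gcd a²-7a.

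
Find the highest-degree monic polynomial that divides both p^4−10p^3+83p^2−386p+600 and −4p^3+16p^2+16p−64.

Repeated division with remainder:
  p^4−10p^3+83p^2−386p+600 = (−(1/4)p+3/2)(−4p^3+16p^2+16p−64) + (63p^2−426p+696)
  −4p^3+16p^2+16p−64 = (−(4/63)p−232/1323)(63p^2−426p+696) + (−(6400/441)p+25600/441)
  63p^2−426p+696 = (−(27783/6400)p+38367/3200)(−(6400/441)p+25600/441) + (0)
Last nonzero remainder: −(6400/441)p+25600/441. Dividing through by −6400/441 gives the monic gcd p−4.

p−4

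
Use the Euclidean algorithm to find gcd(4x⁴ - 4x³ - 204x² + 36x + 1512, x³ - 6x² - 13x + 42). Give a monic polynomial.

x² - 4x - 21

Apply the Euclidean algorithm:
  4x⁴ - 4x³ - 204x² + 36x + 1512 = (4x + 20)(x³ - 6x² - 13x + 42) + (-32x² + 128x + 672)
  x³ - 6x² - 13x + 42 = (-(1/32)x + 1/16)(-32x² + 128x + 672) + (0)
Last nonzero remainder: -32x² + 128x + 672. Dividing through by -32 gives the monic gcd x² - 4x - 21.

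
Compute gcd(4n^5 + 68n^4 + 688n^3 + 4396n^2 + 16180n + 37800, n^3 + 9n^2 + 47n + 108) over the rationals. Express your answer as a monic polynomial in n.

n^2 + 5n + 27

Euclidean algorithm in ℚ[n]:
  4n^5 + 68n^4 + 688n^3 + 4396n^2 + 16180n + 37800 = (4n^2 + 32n + 212)(n^3 + 9n^2 + 47n + 108) + (552n^2 + 2760n + 14904)
  n^3 + 9n^2 + 47n + 108 = ((1/552)n + 1/138)(552n^2 + 2760n + 14904) + (0)
Last nonzero remainder: 552n^2 + 2760n + 14904. Dividing through by 552 gives the monic gcd n^2 + 5n + 27.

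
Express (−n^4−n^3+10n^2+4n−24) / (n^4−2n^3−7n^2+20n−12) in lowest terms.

(−n−2)/(n−1)

Apply the Euclidean algorithm:
  −n^4−n^3+10n^2+4n−24 = (−1)(n^4−2n^3−7n^2+20n−12) + (−3n^3+3n^2+24n−36)
  n^4−2n^3−7n^2+20n−12 = (−(1/3)n+1/3)(−3n^3+3n^2+24n−36) + (0)
Last nonzero remainder: −3n^3+3n^2+24n−36. Dividing through by −3 gives the monic gcd n^3−n^2−8n+12.
Cancel n^3−n^2−8n+12 from numerator and denominator to get the reduced form.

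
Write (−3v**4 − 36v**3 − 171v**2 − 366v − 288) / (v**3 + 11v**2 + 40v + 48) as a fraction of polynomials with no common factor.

(−3v**3 − 27v**2 − 90v − 96)/(v**2 + 8v + 16)

By polynomial division,
  −3v**4 − 36v**3 − 171v**2 − 366v − 288 = (−3v − 3)(v**3 + 11v**2 + 40v + 48) + (−18v**2 − 102v − 144)
  v**3 + 11v**2 + 40v + 48 = (−(1/18)v − 8/27)(−18v**2 − 102v − 144) + ((16/9)v + 16/3)
  −18v**2 − 102v − 144 = (−(81/8)v − 27)((16/9)v + 16/3) + (0)
Last nonzero remainder: (16/9)v + 16/3. Dividing through by 16/9 gives the monic gcd v + 3.
Cancel v + 3 from numerator and denominator to get the reduced form.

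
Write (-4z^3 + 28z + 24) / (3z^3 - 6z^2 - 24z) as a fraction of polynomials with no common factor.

(-4z^2 + 8z + 12)/(3z^2 - 12z)

Apply the Euclidean algorithm:
  -4z^3 + 28z + 24 = (-4/3)(3z^3 - 6z^2 - 24z) + (-8z^2 - 4z + 24)
  3z^3 - 6z^2 - 24z = (-(3/8)z + 15/16)(-8z^2 - 4z + 24) + (-(45/4)z - 45/2)
  -8z^2 - 4z + 24 = ((32/45)z - 16/15)(-(45/4)z - 45/2) + (0)
Last nonzero remainder: -(45/4)z - 45/2. Dividing through by -45/4 gives the monic gcd z + 2.
Cancel z + 2 from numerator and denominator to get the reduced form.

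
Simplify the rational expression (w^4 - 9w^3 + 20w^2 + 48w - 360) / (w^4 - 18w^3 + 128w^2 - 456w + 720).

(w + 3)/(w - 6)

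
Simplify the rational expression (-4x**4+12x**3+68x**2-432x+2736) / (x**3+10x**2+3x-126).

(-4x**3+36x**2-148x+456)/(x**2+4x-21)

Euclidean algorithm in ℚ[x]:
  -4x**4+12x**3+68x**2-432x+2736 = (-4x+52)(x**3+10x**2+3x-126) + (-440x**2-1092x+9288)
  x**3+10x**2+3x-126 = (-(1/440)x-827/48400)(-440x**2-1092x+9288) + ((65949/12100)x+197847/6050)
  -440x**2-1092x+9288 = (-(5324000/65949)x+6243600/21983)((65949/12100)x+197847/6050) + (0)
Last nonzero remainder: (65949/12100)x+197847/6050. Dividing through by 65949/12100 gives the monic gcd x+6.
Cancel x+6 from numerator and denominator to get the reduced form.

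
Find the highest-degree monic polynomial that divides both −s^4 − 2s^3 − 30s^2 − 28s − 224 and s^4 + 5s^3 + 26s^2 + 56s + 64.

s^2 + 2s + 16

Apply the Euclidean algorithm:
  −s^4 − 2s^3 − 30s^2 − 28s − 224 = (−1)(s^4 + 5s^3 + 26s^2 + 56s + 64) + (3s^3 − 4s^2 + 28s − 160)
  s^4 + 5s^3 + 26s^2 + 56s + 64 = ((1/3)s + 19/9)(3s^3 − 4s^2 + 28s − 160) + ((226/9)s^2 + (452/9)s + 3616/9)
  3s^3 − 4s^2 + 28s − 160 = ((27/226)s − 45/113)((226/9)s^2 + (452/9)s + 3616/9) + (0)
Last nonzero remainder: (226/9)s^2 + (452/9)s + 3616/9. Dividing through by 226/9 gives the monic gcd s^2 + 2s + 16.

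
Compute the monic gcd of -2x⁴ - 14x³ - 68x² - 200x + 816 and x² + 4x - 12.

By polynomial division,
  -2x⁴ - 14x³ - 68x² - 200x + 816 = (-2x² - 6x - 68)(x² + 4x - 12) + (0)
The last nonzero remainder x² + 4x - 12 is already monic.

x² + 4x - 12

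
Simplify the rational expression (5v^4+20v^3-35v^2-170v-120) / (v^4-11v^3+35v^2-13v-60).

(5v^2+30v+40)/(v^2-9v+20)

By polynomial division,
  5v^4+20v^3-35v^2-170v-120 = (5)(v^4-11v^3+35v^2-13v-60) + (75v^3-210v^2-105v+180)
  v^4-11v^3+35v^2-13v-60 = ((1/75)v-41/375)(75v^3-210v^2-105v+180) + ((336/25)v^2-(672/25)v-1008/25)
  75v^3-210v^2-105v+180 = ((625/112)v-125/28)((336/25)v^2-(672/25)v-1008/25) + (0)
Last nonzero remainder: (336/25)v^2-(672/25)v-1008/25. Dividing through by 336/25 gives the monic gcd v^2-2v-3.
Cancel v^2-2v-3 from numerator and denominator to get the reduced form.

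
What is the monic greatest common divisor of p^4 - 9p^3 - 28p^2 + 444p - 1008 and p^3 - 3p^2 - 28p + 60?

By polynomial division,
  p^4 - 9p^3 - 28p^2 + 444p - 1008 = (p - 6)(p^3 - 3p^2 - 28p + 60) + (-18p^2 + 216p - 648)
  p^3 - 3p^2 - 28p + 60 = (-(1/18)p - 1/2)(-18p^2 + 216p - 648) + (44p - 264)
  -18p^2 + 216p - 648 = (-(9/22)p + 27/11)(44p - 264) + (0)
Last nonzero remainder: 44p - 264. Dividing through by 44 gives the monic gcd p - 6.

p - 6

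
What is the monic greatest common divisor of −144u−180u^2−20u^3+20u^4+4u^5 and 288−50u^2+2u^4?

Apply the Euclidean algorithm:
  4u^5+20u^4−20u^3−180u^2−144u = (2u+10)(2u^4−50u^2+288) + (80u^3+320u^2−720u−2880)
  2u^4−50u^2+288 = ((1/40)u−1/10)(80u^3+320u^2−720u−2880) + (0)
Last nonzero remainder: 80u^3+320u^2−720u−2880. Dividing through by 80 gives the monic gcd u^3+4u^2−9u−36.

−36−9u+4u^2+u^3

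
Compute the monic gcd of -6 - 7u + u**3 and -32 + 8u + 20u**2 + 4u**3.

2 + u

Repeated division with remainder:
  u**3 - 7u - 6 = (1/4)(4u**3 + 20u**2 + 8u - 32) + (-5u**2 - 9u + 2)
  4u**3 + 20u**2 + 8u - 32 = (-(4/5)u - 64/25)(-5u**2 - 9u + 2) + (-(336/25)u - 672/25)
  -5u**2 - 9u + 2 = ((125/336)u - 25/336)(-(336/25)u - 672/25) + (0)
Last nonzero remainder: -(336/25)u - 672/25. Dividing through by -336/25 gives the monic gcd u + 2.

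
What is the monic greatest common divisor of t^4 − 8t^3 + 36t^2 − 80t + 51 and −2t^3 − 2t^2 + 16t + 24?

t − 3

Apply the Euclidean algorithm:
  t^4 − 8t^3 + 36t^2 − 80t + 51 = (−(1/2)t + 9/2)(−2t^3 − 2t^2 + 16t + 24) + (53t^2 − 140t − 57)
  −2t^3 − 2t^2 + 16t + 24 = (−(2/53)t − 386/2809)(53t^2 − 140t − 57) + (−(15138/2809)t + 45414/2809)
  53t^2 − 140t − 57 = (−(148877/15138)t − 53371/15138)(−(15138/2809)t + 45414/2809) + (0)
Last nonzero remainder: −(15138/2809)t + 45414/2809. Dividing through by −15138/2809 gives the monic gcd t − 3.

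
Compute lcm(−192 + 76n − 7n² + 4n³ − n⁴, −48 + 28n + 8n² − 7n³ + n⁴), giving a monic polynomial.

Apply the Euclidean algorithm:
  −n⁴ + 4n³ − 7n² + 76n − 192 = (−1)(n⁴ − 7n³ + 8n² + 28n − 48) + (−3n³ + n² + 104n − 240)
  n⁴ − 7n³ + 8n² + 28n − 48 = (−(1/3)n + 20/9)(−3n³ + n² + 104n − 240) + ((364/9)n² − (2548/9)n + 1456/3)
  −3n³ + n² + 104n − 240 = (−(27/364)n − 45/91)((364/9)n² − (2548/9)n + 1456/3) + (0)
Last nonzero remainder: (364/9)n² − (2548/9)n + 1456/3. Dividing through by 364/9 gives the monic gcd n² − 7n + 12.
Then lcm(f, g) = f·g / gcd(f, g); expanding and making the result monic gives the answer.

−768 + 304n + 164n² − 60n³ + 3n⁴ − 4n⁵ + n⁶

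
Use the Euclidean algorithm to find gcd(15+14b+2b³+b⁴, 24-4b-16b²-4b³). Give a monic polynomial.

Euclidean algorithm in ℚ[b]:
  b⁴+2b³+14b+15 = (-(1/4)b+1/2)(-4b³-16b²-4b+24) + (7b²+22b+3)
  -4b³-16b²-4b+24 = (-(4/7)b-24/49)(7b²+22b+3) + ((416/49)b+1248/49)
  7b²+22b+3 = ((343/416)b+49/416)((416/49)b+1248/49) + (0)
Last nonzero remainder: (416/49)b+1248/49. Dividing through by 416/49 gives the monic gcd b+3.

3+b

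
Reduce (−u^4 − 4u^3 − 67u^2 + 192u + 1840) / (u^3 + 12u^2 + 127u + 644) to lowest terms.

(−u^2 + u + 20)/(u + 7)

Apply the Euclidean algorithm:
  −u^4 − 4u^3 − 67u^2 + 192u + 1840 = (−u + 8)(u^3 + 12u^2 + 127u + 644) + (−36u^2 − 180u − 3312)
  u^3 + 12u^2 + 127u + 644 = (−(1/36)u − 7/36)(−36u^2 − 180u − 3312) + (0)
Last nonzero remainder: −36u^2 − 180u − 3312. Dividing through by −36 gives the monic gcd u^2 + 5u + 92.
Cancel u^2 + 5u + 92 from numerator and denominator to get the reduced form.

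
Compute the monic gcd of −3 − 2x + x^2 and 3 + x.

1

Euclidean algorithm in ℚ[x]:
  x^2 − 2x − 3 = (x − 5)(x + 3) + (12)
  x + 3 = ((1/12)x + 1/4)(12) + (0)
The last nonzero remainder is the constant 12, so the polynomials are coprime and gcd = 1.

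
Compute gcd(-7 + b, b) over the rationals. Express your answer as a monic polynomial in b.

Euclidean algorithm in ℚ[b]:
  b - 7 = (b) + (-7)
  b = (-(1/7)b)(-7) + (0)
The last nonzero remainder is the constant -7, so the polynomials are coprime and gcd = 1.

1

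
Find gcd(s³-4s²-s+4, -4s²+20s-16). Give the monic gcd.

s²-5s+4

By polynomial division,
  s³-4s²-s+4 = (-(1/4)s-1/4)(-4s²+20s-16) + (0)
Last nonzero remainder: -4s²+20s-16. Dividing through by -4 gives the monic gcd s²-5s+4.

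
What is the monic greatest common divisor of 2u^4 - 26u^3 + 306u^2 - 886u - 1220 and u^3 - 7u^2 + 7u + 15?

Repeated division with remainder:
  2u^4 - 26u^3 + 306u^2 - 886u - 1220 = (2u - 12)(u^3 - 7u^2 + 7u + 15) + (208u^2 - 832u - 1040)
  u^3 - 7u^2 + 7u + 15 = ((1/208)u - 3/208)(208u^2 - 832u - 1040) + (0)
Last nonzero remainder: 208u^2 - 832u - 1040. Dividing through by 208 gives the monic gcd u^2 - 4u - 5.

u^2 - 4u - 5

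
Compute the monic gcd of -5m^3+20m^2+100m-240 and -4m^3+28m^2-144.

By polynomial division,
  -5m^3+20m^2+100m-240 = (5/4)(-4m^3+28m^2-144) + (-15m^2+100m-60)
  -4m^3+28m^2-144 = ((4/15)m-4/45)(-15m^2+100m-60) + ((224/9)m-448/3)
  -15m^2+100m-60 = (-(135/224)m+45/112)((224/9)m-448/3) + (0)
Last nonzero remainder: (224/9)m-448/3. Dividing through by 224/9 gives the monic gcd m-6.

m-6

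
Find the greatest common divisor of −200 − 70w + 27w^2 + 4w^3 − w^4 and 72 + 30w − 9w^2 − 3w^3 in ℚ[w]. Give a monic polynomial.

By polynomial division,
  −w^4 + 4w^3 + 27w^2 − 70w − 200 = ((1/3)w − 7/3)(−3w^3 − 9w^2 + 30w + 72) + (−4w^2 − 24w − 32)
  −3w^3 − 9w^2 + 30w + 72 = ((3/4)w − 9/4)(−4w^2 − 24w − 32) + (0)
Last nonzero remainder: −4w^2 − 24w − 32. Dividing through by −4 gives the monic gcd w^2 + 6w + 8.

8 + 6w + w^2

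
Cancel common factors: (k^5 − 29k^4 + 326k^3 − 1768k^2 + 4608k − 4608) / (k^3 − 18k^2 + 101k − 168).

Repeated division with remainder:
  k^5 − 29k^4 + 326k^3 − 1768k^2 + 4608k − 4608 = (k^2 − 11k + 27)(k^3 − 18k^2 + 101k − 168) + (−3k^2 + 33k − 72)
  k^3 − 18k^2 + 101k − 168 = (−(1/3)k + 7/3)(−3k^2 + 33k − 72) + (0)
Last nonzero remainder: −3k^2 + 33k − 72. Dividing through by −3 gives the monic gcd k^2 − 11k + 24.
Cancel k^2 − 11k + 24 from numerator and denominator to get the reduced form.

(k^3 − 18k^2 + 104k − 192)/(k − 7)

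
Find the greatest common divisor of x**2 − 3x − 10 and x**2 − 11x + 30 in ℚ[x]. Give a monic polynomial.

x − 5

Apply the Euclidean algorithm:
  x**2 − 3x − 10 = (x**2 − 11x + 30) + (8x − 40)
  x**2 − 11x + 30 = ((1/8)x − 3/4)(8x − 40) + (0)
Last nonzero remainder: 8x − 40. Dividing through by 8 gives the monic gcd x − 5.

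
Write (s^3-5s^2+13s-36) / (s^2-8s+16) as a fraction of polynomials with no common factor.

(s^2-s+9)/(s-4)

Repeated division with remainder:
  s^3-5s^2+13s-36 = (s+3)(s^2-8s+16) + (21s-84)
  s^2-8s+16 = ((1/21)s-4/21)(21s-84) + (0)
Last nonzero remainder: 21s-84. Dividing through by 21 gives the monic gcd s-4.
Cancel s-4 from numerator and denominator to get the reduced form.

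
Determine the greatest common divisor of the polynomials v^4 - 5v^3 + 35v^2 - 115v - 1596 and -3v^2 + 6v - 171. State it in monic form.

v^2 - 2v + 57

Repeated division with remainder:
  v^4 - 5v^3 + 35v^2 - 115v - 1596 = (-(1/3)v^2 + v + 28/3)(-3v^2 + 6v - 171) + (0)
Last nonzero remainder: -3v^2 + 6v - 171. Dividing through by -3 gives the monic gcd v^2 - 2v + 57.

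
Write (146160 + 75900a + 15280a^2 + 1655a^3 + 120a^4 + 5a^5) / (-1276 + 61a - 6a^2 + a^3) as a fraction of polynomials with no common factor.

Repeated division with remainder:
  5a^5 + 120a^4 + 1655a^3 + 15280a^2 + 75900a + 146160 = (5a^2 + 150a + 2250)(a^3 - 6a^2 + 61a - 1276) + (26010a^2 + 130050a + 3017160)
  a^3 - 6a^2 + 61a - 1276 = ((1/26010)a - 11/26010)(26010a^2 + 130050a + 3017160) + (0)
Last nonzero remainder: 26010a^2 + 130050a + 3017160. Dividing through by 26010 gives the monic gcd a^2 + 5a + 116.
Cancel a^2 + 5a + 116 from numerator and denominator to get the reduced form.

(1260 + 600a + 95a^2 + 5a^3)/(-11 + a)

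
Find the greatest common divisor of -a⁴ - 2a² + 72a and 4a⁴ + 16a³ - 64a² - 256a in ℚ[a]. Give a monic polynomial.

a² - 4a

Apply the Euclidean algorithm:
  -a⁴ - 2a² + 72a = (-1/4)(4a⁴ + 16a³ - 64a² - 256a) + (4a³ - 18a² + 8a)
  4a⁴ + 16a³ - 64a² - 256a = (a + 17/2)(4a³ - 18a² + 8a) + (81a² - 324a)
  4a³ - 18a² + 8a = ((4/81)a - 2/81)(81a² - 324a) + (0)
Last nonzero remainder: 81a² - 324a. Dividing through by 81 gives the monic gcd a² - 4a.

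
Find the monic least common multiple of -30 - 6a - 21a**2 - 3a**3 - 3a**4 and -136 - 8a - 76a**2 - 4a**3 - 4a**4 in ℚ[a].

Apply the Euclidean algorithm:
  -3a**4 - 3a**3 - 21a**2 - 6a - 30 = (3/4)(-4a**4 - 4a**3 - 76a**2 - 8a - 136) + (36a**2 + 72)
  -4a**4 - 4a**3 - 76a**2 - 8a - 136 = (-(1/9)a**2 - (1/9)a - 17/9)(36a**2 + 72) + (0)
Last nonzero remainder: 36a**2 + 72. Dividing through by 36 gives the monic gcd a**2 + 2.
Then lcm(f, g) = f·g / gcd(f, g); expanding and making the result monic gives the answer.

170 + 44a + 131a**2 + 26a**3 + 25a**4 + 2a**5 + a**6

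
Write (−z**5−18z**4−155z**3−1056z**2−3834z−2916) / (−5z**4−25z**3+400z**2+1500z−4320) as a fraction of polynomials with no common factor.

Euclidean algorithm in ℚ[z]:
  −z**5−18z**4−155z**3−1056z**2−3834z−2916 = ((1/5)z+13/5)(−5z**4−25z**3+400z**2+1500z−4320) + (−170z**3−2396z**2−6870z+8316)
  −5z**4−25z**3+400z**2+1500z−4320 = ((1/34)z−773/2890)(−170z**3−2396z**2−6870z+8316) + (−(56079/1445)z**2−(168237/289)z−3028266/1445)
  −170z**3−2396z**2−6870z+8316 = ((245650/56079)z−222530/56079)(−(56079/1445)z**2−(168237/289)z−3028266/1445) + (0)
Last nonzero remainder: −(56079/1445)z**2−(168237/289)z−3028266/1445. Dividing through by −56079/1445 gives the monic gcd z**2+15z+54.
Cancel z**2+15z+54 from numerator and denominator to get the reduced form.

(z**3+3z**2+56z+54)/(5z**2−50z+80)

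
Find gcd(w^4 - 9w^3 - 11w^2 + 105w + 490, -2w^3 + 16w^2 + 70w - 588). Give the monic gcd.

Repeated division with remainder:
  w^4 - 9w^3 - 11w^2 + 105w + 490 = (-(1/2)w + 1/2)(-2w^3 + 16w^2 + 70w - 588) + (16w^2 - 224w + 784)
  -2w^3 + 16w^2 + 70w - 588 = (-(1/8)w - 3/4)(16w^2 - 224w + 784) + (0)
Last nonzero remainder: 16w^2 - 224w + 784. Dividing through by 16 gives the monic gcd w^2 - 14w + 49.

w^2 - 14w + 49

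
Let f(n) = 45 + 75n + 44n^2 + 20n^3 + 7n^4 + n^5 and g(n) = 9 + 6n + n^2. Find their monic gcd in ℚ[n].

9 + 6n + n^2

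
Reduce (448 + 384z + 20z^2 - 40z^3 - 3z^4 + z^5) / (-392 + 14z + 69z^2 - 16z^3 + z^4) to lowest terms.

(8 + 6z + z^2)/(-7 + z)

Euclidean algorithm in ℚ[z]:
  z^5 - 3z^4 - 40z^3 + 20z^2 + 384z + 448 = (z + 13)(z^4 - 16z^3 + 69z^2 + 14z - 392) + (99z^3 - 891z^2 + 594z + 5544)
  z^4 - 16z^3 + 69z^2 + 14z - 392 = ((1/99)z - 7/99)(99z^3 - 891z^2 + 594z + 5544) + (0)
Last nonzero remainder: 99z^3 - 891z^2 + 594z + 5544. Dividing through by 99 gives the monic gcd z^3 - 9z^2 + 6z + 56.
Cancel z^3 - 9z^2 + 6z + 56 from numerator and denominator to get the reduced form.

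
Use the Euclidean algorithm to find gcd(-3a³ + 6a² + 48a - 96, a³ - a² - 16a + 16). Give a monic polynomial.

Apply the Euclidean algorithm:
  -3a³ + 6a² + 48a - 96 = (-3)(a³ - a² - 16a + 16) + (3a² - 48)
  a³ - a² - 16a + 16 = ((1/3)a - 1/3)(3a² - 48) + (0)
Last nonzero remainder: 3a² - 48. Dividing through by 3 gives the monic gcd a² - 16.

a² - 16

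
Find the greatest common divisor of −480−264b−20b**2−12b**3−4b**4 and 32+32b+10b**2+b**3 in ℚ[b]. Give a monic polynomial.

8+6b+b**2

Euclidean algorithm in ℚ[b]:
  −4b**4−12b**3−20b**2−264b−480 = (−4b+28)(b**3+10b**2+32b+32) + (−172b**2−1032b−1376)
  b**3+10b**2+32b+32 = (−(1/172)b−1/43)(−172b**2−1032b−1376) + (0)
Last nonzero remainder: −172b**2−1032b−1376. Dividing through by −172 gives the monic gcd b**2+6b+8.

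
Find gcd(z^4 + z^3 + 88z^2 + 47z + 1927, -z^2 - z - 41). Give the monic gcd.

Apply the Euclidean algorithm:
  z^4 + z^3 + 88z^2 + 47z + 1927 = (-z^2 - 47)(-z^2 - z - 41) + (0)
Last nonzero remainder: -z^2 - z - 41. Dividing through by -1 gives the monic gcd z^2 + z + 41.

z^2 + z + 41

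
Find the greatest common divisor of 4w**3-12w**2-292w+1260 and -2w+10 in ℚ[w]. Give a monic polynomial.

w-5

Euclidean algorithm in ℚ[w]:
  4w**3-12w**2-292w+1260 = (-2w**2-4w+126)(-2w+10) + (0)
Last nonzero remainder: -2w+10. Dividing through by -2 gives the monic gcd w-5.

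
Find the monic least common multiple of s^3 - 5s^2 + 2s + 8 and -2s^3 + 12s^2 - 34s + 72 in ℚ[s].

s^5 - 7s^4 + 21s^3 - 41s^2 + 2s + 72

By polynomial division,
  s^3 - 5s^2 + 2s + 8 = (-1/2)(-2s^3 + 12s^2 - 34s + 72) + (s^2 - 15s + 44)
  -2s^3 + 12s^2 - 34s + 72 = (-2s - 18)(s^2 - 15s + 44) + (-216s + 864)
  s^2 - 15s + 44 = (-(1/216)s + 11/216)(-216s + 864) + (0)
Last nonzero remainder: -216s + 864. Dividing through by -216 gives the monic gcd s - 4.
Then lcm(f, g) = f·g / gcd(f, g); expanding and making the result monic gives the answer.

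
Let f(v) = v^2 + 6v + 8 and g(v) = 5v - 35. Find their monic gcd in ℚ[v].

Euclidean algorithm in ℚ[v]:
  v^2 + 6v + 8 = ((1/5)v + 13/5)(5v - 35) + (99)
  5v - 35 = ((5/99)v - 35/99)(99) + (0)
The last nonzero remainder is the constant 99, so the polynomials are coprime and gcd = 1.

1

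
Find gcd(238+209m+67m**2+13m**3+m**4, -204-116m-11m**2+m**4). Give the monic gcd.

34+25m+6m**2+m**3

Repeated division with remainder:
  m**4+13m**3+67m**2+209m+238 = (m**4-11m**2-116m-204) + (13m**3+78m**2+325m+442)
  m**4-11m**2-116m-204 = ((1/13)m-6/13)(13m**3+78m**2+325m+442) + (0)
Last nonzero remainder: 13m**3+78m**2+325m+442. Dividing through by 13 gives the monic gcd m**3+6m**2+25m+34.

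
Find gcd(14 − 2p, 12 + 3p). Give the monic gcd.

Euclidean algorithm in ℚ[p]:
  −2p + 14 = (−2/3)(3p + 12) + (22)
  3p + 12 = ((3/22)p + 6/11)(22) + (0)
The last nonzero remainder is the constant 22, so the polynomials are coprime and gcd = 1.

1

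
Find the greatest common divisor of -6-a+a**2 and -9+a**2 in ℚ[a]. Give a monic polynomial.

-3+a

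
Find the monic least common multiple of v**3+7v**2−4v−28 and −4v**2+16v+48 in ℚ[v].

v**4+v**3−46v**2−4v+168

Apply the Euclidean algorithm:
  v**3+7v**2−4v−28 = (−(1/4)v−11/4)(−4v**2+16v+48) + (52v+104)
  −4v**2+16v+48 = (−(1/13)v+6/13)(52v+104) + (0)
Last nonzero remainder: 52v+104. Dividing through by 52 gives the monic gcd v+2.
Then lcm(f, g) = f·g / gcd(f, g); expanding and making the result monic gives the answer.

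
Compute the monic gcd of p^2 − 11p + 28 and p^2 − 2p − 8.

By polynomial division,
  p^2 − 11p + 28 = (p^2 − 2p − 8) + (−9p + 36)
  p^2 − 2p − 8 = (−(1/9)p − 2/9)(−9p + 36) + (0)
Last nonzero remainder: −9p + 36. Dividing through by −9 gives the monic gcd p − 4.

p − 4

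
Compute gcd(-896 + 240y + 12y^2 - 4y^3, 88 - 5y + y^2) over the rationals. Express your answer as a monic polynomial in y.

Euclidean algorithm in ℚ[y]:
  -4y^3 + 12y^2 + 240y - 896 = (-4y - 8)(y^2 - 5y + 88) + (552y - 192)
  y^2 - 5y + 88 = ((1/552)y - 107/12696)(552y - 192) + (45696/529)
  552y - 192 = ((12167/1904)y - 529/238)(45696/529) + (0)
The last nonzero remainder is the constant 45696/529, so the polynomials are coprime and gcd = 1.

1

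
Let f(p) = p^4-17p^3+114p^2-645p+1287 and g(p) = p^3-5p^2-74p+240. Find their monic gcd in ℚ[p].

p-3

Euclidean algorithm in ℚ[p]:
  p^4-17p^3+114p^2-645p+1287 = (p-12)(p^3-5p^2-74p+240) + (128p^2-1773p+4167)
  p^3-5p^2-74p+240 = ((1/128)p+1133/16384)(128p^2-1773p+4167) + ((263017/16384)p-789051/16384)
  128p^2-1773p+4167 = ((2097152/263017)p-22757376/263017)((263017/16384)p-789051/16384) + (0)
Last nonzero remainder: (263017/16384)p-789051/16384. Dividing through by 263017/16384 gives the monic gcd p-3.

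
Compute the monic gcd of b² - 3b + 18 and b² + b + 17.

1

Apply the Euclidean algorithm:
  b² - 3b + 18 = (b² + b + 17) + (-4b + 1)
  b² + b + 17 = (-(1/4)b - 5/16)(-4b + 1) + (277/16)
  -4b + 1 = (-(64/277)b + 16/277)(277/16) + (0)
The last nonzero remainder is the constant 277/16, so the polynomials are coprime and gcd = 1.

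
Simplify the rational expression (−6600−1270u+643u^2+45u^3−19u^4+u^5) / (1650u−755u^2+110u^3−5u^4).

(120+58u+3u^2−u^3)/(−30u+5u^2)

By polynomial division,
  u^5−19u^4+45u^3+643u^2−1270u−6600 = (−(1/5)u−3/5)(−5u^4+110u^3−755u^2+1650u) + (−40u^3+520u^2−280u−6600)
  −5u^4+110u^3−755u^2+1650u = ((1/8)u−9/8)(−40u^3+520u^2−280u−6600) + (−135u^2+2160u−7425)
  −40u^3+520u^2−280u−6600 = ((8/27)u+8/9)(−135u^2+2160u−7425) + (0)
Last nonzero remainder: −135u^2+2160u−7425. Dividing through by −135 gives the monic gcd u^2−16u+55.
Cancel u^2−16u+55 from numerator and denominator to get the reduced form.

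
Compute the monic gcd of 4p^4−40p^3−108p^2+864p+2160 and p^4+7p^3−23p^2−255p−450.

Repeated division with remainder:
  4p^4−40p^3−108p^2+864p+2160 = (4)(p^4+7p^3−23p^2−255p−450) + (−68p^3−16p^2+1884p+3960)
  p^4+7p^3−23p^2−255p−450 = (−(1/68)p−115/1156)(−68p^3−16p^2+1884p+3960) + ((900/289)p^2−(2700/289)p−16200/289)
  −68p^3−16p^2+1884p+3960 = (−(4913/225)p−3179/45)((900/289)p^2−(2700/289)p−16200/289) + (0)
Last nonzero remainder: (900/289)p^2−(2700/289)p−16200/289. Dividing through by 900/289 gives the monic gcd p^2−3p−18.

p^2−3p−18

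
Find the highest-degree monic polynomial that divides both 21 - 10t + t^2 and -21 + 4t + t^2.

Apply the Euclidean algorithm:
  t^2 - 10t + 21 = (t^2 + 4t - 21) + (-14t + 42)
  t^2 + 4t - 21 = (-(1/14)t - 1/2)(-14t + 42) + (0)
Last nonzero remainder: -14t + 42. Dividing through by -14 gives the monic gcd t - 3.

-3 + t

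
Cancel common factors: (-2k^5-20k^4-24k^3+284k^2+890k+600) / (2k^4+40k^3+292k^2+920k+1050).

Apply the Euclidean algorithm:
  -2k^5-20k^4-24k^3+284k^2+890k+600 = (-k+10)(2k^4+40k^3+292k^2+920k+1050) + (-132k^3-1716k^2-7260k-9900)
  2k^4+40k^3+292k^2+920k+1050 = (-(1/66)k-7/66)(-132k^3-1716k^2-7260k-9900) + (0)
Last nonzero remainder: -132k^3-1716k^2-7260k-9900. Dividing through by -132 gives the monic gcd k^3+13k^2+55k+75.
Cancel k^3+13k^2+55k+75 from numerator and denominator to get the reduced form.

(-k^2+3k+4)/(k+7)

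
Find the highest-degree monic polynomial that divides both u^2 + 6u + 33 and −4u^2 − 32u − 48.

1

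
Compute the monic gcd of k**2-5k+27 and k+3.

Apply the Euclidean algorithm:
  k**2-5k+27 = (k-8)(k+3) + (51)
  k+3 = ((1/51)k+1/17)(51) + (0)
The last nonzero remainder is the constant 51, so the polynomials are coprime and gcd = 1.

1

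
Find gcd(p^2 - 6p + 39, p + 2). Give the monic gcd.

By polynomial division,
  p^2 - 6p + 39 = (p - 8)(p + 2) + (55)
  p + 2 = ((1/55)p + 2/55)(55) + (0)
The last nonzero remainder is the constant 55, so the polynomials are coprime and gcd = 1.

1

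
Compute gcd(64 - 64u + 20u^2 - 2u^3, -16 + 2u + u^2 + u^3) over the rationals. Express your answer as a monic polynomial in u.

Euclidean algorithm in ℚ[u]:
  -2u^3 + 20u^2 - 64u + 64 = (-2)(u^3 + u^2 + 2u - 16) + (22u^2 - 60u + 32)
  u^3 + u^2 + 2u - 16 = ((1/22)u + 41/242)(22u^2 - 60u + 32) + ((1296/121)u - 2592/121)
  22u^2 - 60u + 32 = ((1331/648)u - 121/81)((1296/121)u - 2592/121) + (0)
Last nonzero remainder: (1296/121)u - 2592/121. Dividing through by 1296/121 gives the monic gcd u - 2.

-2 + u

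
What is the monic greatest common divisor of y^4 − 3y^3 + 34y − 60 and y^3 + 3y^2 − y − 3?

y + 3

Repeated division with remainder:
  y^4 − 3y^3 + 34y − 60 = (y − 6)(y^3 + 3y^2 − y − 3) + (19y^2 + 31y − 78)
  y^3 + 3y^2 − y − 3 = ((1/19)y + 26/361)(19y^2 + 31y − 78) + ((315/361)y + 945/361)
  19y^2 + 31y − 78 = ((6859/315)y − 9386/315)((315/361)y + 945/361) + (0)
Last nonzero remainder: (315/361)y + 945/361. Dividing through by 315/361 gives the monic gcd y + 3.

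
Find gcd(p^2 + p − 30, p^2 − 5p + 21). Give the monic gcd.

Euclidean algorithm in ℚ[p]:
  p^2 + p − 30 = (p^2 − 5p + 21) + (6p − 51)
  p^2 − 5p + 21 = ((1/6)p + 7/12)(6p − 51) + (203/4)
  6p − 51 = ((24/203)p − 204/203)(203/4) + (0)
The last nonzero remainder is the constant 203/4, so the polynomials are coprime and gcd = 1.

1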